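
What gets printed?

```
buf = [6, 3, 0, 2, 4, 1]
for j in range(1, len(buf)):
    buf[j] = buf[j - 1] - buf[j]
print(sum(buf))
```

j=1: buf[1] = 6-3 = 3 → [6, 3, 0, 2, 4, 1]
j=2: buf[2] = 3-0 = 3 → [6, 3, 3, 2, 4, 1]
j=3: buf[3] = 3-2 = 1 → [6, 3, 3, 1, 4, 1]
j=4: buf[4] = 1-4 = -3 → [6, 3, 3, 1, -3, 1]
j=5: buf[5] = (-3)-1 = -4 → [6, 3, 3, 1, -3, -4]
sum = 6

6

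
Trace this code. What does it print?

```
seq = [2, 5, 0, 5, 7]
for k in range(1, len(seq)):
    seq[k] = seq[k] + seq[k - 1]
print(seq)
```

[2, 7, 7, 12, 19]

k=1: seq[1] = 5+2 = 7 → [2, 7, 0, 5, 7]
k=2: seq[2] = 0+7 = 7 → [2, 7, 7, 5, 7]
k=3: seq[3] = 5+7 = 12 → [2, 7, 7, 12, 7]
k=4: seq[4] = 7+12 = 19 → [2, 7, 7, 12, 19]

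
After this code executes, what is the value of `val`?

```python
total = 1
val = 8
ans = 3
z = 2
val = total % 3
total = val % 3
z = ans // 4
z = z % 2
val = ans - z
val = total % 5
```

val = 1%3 = 1
total = 1%3 = 1
z = 3//4 = 0
z = 0%2 = 0
val = 3-0 = 3
val = 1%5 = 1

1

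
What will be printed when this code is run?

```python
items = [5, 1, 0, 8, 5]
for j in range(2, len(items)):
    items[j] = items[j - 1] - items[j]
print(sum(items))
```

j=2: items[2] = 1-0 = 1 → [5, 1, 1, 8, 5]
j=3: items[3] = 1-8 = -7 → [5, 1, 1, -7, 5]
j=4: items[4] = (-7)-5 = -12 → [5, 1, 1, -7, -12]
sum = -12

-12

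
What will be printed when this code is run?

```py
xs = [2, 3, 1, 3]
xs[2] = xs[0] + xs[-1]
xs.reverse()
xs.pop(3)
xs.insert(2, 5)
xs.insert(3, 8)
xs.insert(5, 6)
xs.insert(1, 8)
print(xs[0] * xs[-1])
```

xs[2] = xs[0]+xs[-1] = 2+3 = 5 → [2, 3, 5, 3]
reverse → [3, 5, 3, 2]
pop(3) removes 2 → [3, 5, 3]
insert 5 at 2 → [3, 5, 5, 3]
insert 8 at 3 → [3, 5, 5, 8, 3]
insert 6 at 5 → [3, 5, 5, 8, 3, 6]
insert 8 at 1 → [3, 8, 5, 5, 8, 3, 6]
xs[0]*xs[-1] = 3*6 = 18

18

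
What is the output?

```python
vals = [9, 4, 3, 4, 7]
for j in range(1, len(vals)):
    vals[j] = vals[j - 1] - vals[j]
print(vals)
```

j=1: vals[1] = 9-4 = 5 → [9, 5, 3, 4, 7]
j=2: vals[2] = 5-3 = 2 → [9, 5, 2, 4, 7]
j=3: vals[3] = 2-4 = -2 → [9, 5, 2, -2, 7]
j=4: vals[4] = (-2)-7 = -9 → [9, 5, 2, -2, -9]

[9, 5, 2, -2, -9]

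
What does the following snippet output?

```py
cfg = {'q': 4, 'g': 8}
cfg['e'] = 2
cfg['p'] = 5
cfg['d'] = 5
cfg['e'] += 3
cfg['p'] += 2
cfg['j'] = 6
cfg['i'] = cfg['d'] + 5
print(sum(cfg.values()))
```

45

cfg['e'] = 2 → {'q': 4, 'g': 8, 'e': 2}
cfg['p'] = 5 → {'q': 4, 'g': 8, 'e': 2, 'p': 5}
cfg['d'] = 5 → {'q': 4, 'g': 8, 'e': 2, 'p': 5, 'd': 5}
cfg['e'] = 2+3 = 5 → {'q': 4, 'g': 8, 'e': 5, 'p': 5, 'd': 5}
cfg['p'] = 5+2 = 7 → {'q': 4, 'g': 8, 'e': 5, 'p': 7, 'd': 5}
cfg['j'] = 6 → {'q': 4, 'g': 8, 'e': 5, 'p': 7, 'd': 5, 'j': 6}
cfg['i'] = cfg['d']+5 = 10 → {'q': 4, 'g': 8, 'e': 5, 'p': 7, 'd': 5, 'j': 6, 'i': 10}
sum of values = 45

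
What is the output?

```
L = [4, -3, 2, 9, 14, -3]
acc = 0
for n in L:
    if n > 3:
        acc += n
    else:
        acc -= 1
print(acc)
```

n=4: >3, acc = 0+4 = 4
n=-3: not >3, acc = 4-1 = 3
n=2: not >3, acc = 3-1 = 2
n=9: >3, acc = 2+9 = 11
n=14: >3, acc = 11+14 = 25
n=-3: not >3, acc = 25-1 = 24

24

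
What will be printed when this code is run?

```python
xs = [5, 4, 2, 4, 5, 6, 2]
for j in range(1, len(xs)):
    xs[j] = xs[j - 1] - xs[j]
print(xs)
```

[5, 1, -1, -5, -10, -16, -18]

j=1: xs[1] = 5-4 = 1 → [5, 1, 2, 4, 5, 6, 2]
j=2: xs[2] = 1-2 = -1 → [5, 1, -1, 4, 5, 6, 2]
j=3: xs[3] = (-1)-4 = -5 → [5, 1, -1, -5, 5, 6, 2]
j=4: xs[4] = (-5)-5 = -10 → [5, 1, -1, -5, -10, 6, 2]
j=5: xs[5] = (-10)-6 = -16 → [5, 1, -1, -5, -10, -16, 2]
j=6: xs[6] = (-16)-2 = -18 → [5, 1, -1, -5, -10, -16, -18]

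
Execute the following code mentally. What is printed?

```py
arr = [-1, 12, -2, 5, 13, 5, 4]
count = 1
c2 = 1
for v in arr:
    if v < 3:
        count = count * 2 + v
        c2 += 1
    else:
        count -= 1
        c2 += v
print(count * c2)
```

v=-1: <3, count = 1*2+(-1) = 1; c2=2
v=12: not <3, count = 1-1 = 0; c2=14
v=-2: <3, count = 0*2+(-2) = -2; c2=15
v=5: not <3, count = (-2)-1 = -3; c2=20
v=13: not <3, count = (-3)-1 = -4; c2=33
v=5: not <3, count = (-4)-1 = -5; c2=38
v=4: not <3, count = (-5)-1 = -6; c2=42
count*c2 = (-6)*42 = -252

-252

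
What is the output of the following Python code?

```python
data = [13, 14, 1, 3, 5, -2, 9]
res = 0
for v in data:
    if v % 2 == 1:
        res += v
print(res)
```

31

v=13: odd, res = 0+13 = 13
v=14: not odd
v=1: odd, res = 13+1 = 14
v=3: odd, res = 14+3 = 17
v=5: odd, res = 17+5 = 22
v=-2: not odd
v=9: odd, res = 22+9 = 31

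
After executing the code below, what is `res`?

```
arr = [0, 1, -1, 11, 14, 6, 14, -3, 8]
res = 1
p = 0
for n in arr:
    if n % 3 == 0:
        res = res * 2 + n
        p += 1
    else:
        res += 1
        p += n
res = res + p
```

n=0: %3==0, res = 1*2+0 = 2; p=1
n=1: not %3==0, res = 2+1 = 3; p=2
n=-1: not %3==0, res = 3+1 = 4; p=1
n=11: not %3==0, res = 4+1 = 5; p=12
n=14: not %3==0, res = 5+1 = 6; p=26
n=6: %3==0, res = 6*2+6 = 18; p=27
n=14: not %3==0, res = 18+1 = 19; p=41
n=-3: %3==0, res = 19*2+(-3) = 35; p=42
n=8: not %3==0, res = 35+1 = 36; p=50
res+p = 36+50 = 86

86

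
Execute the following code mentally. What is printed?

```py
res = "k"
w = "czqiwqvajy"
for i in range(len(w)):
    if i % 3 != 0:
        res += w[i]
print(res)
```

kzqwqaj

i=0: skip
i=1: add 'z' → 'kz'
i=2: add 'q' → 'kzq'
i=3: skip
i=4: add 'w' → 'kzqw'
i=5: add 'q' → 'kzqwq'
i=6: skip
i=7: add 'a' → 'kzqwqa'
i=8: add 'j' → 'kzqwqaj'
i=9: skip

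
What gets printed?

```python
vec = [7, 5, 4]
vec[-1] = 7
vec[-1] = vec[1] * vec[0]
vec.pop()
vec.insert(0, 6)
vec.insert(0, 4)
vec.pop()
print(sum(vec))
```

vec[-1] = 7 → [7, 5, 7]
vec[-1] = vec[1]*vec[0] = 5*7 = 35 → [7, 5, 35]
pop() removes 35 → [7, 5]
insert 6 at 0 → [6, 7, 5]
insert 4 at 0 → [4, 6, 7, 5]
pop() removes 5 → [4, 6, 7]
sum = 17

17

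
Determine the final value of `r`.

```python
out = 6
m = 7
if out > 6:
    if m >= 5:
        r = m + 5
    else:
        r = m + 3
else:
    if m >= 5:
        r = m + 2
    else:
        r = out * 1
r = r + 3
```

out=6, m=7
out > 6 is False; m >= 5 is True
→ r = m + 2 = 9
r = 9+3 = 12

12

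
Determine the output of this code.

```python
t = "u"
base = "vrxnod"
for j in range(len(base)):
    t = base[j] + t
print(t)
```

j=0: prepend 'v' → 'vu'
j=1: prepend 'r' → 'rvu'
j=2: prepend 'x' → 'xrvu'
j=3: prepend 'n' → 'nxrvu'
j=4: prepend 'o' → 'onxrvu'
j=5: prepend 'd' → 'donxrvu'

donxrvu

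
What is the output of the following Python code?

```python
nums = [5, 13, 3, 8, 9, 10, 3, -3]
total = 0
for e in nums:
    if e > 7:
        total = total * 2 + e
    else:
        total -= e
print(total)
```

e=5: not >7, total = 0-5 = -5
e=13: >7, total = (-5)*2+13 = 3
e=3: not >7, total = 3-3 = 0
e=8: >7, total = 0*2+8 = 8
e=9: >7, total = 8*2+9 = 25
e=10: >7, total = 25*2+10 = 60
e=3: not >7, total = 60-3 = 57
e=-3: not >7, total = 57-(-3) = 60

60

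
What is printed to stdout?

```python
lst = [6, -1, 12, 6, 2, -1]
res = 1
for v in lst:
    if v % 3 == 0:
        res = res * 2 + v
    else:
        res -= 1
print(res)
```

v=6: %3==0, res = 1*2+6 = 8
v=-1: not %3==0, res = 8-1 = 7
v=12: %3==0, res = 7*2+12 = 26
v=6: %3==0, res = 26*2+6 = 58
v=2: not %3==0, res = 58-1 = 57
v=-1: not %3==0, res = 57-1 = 56

56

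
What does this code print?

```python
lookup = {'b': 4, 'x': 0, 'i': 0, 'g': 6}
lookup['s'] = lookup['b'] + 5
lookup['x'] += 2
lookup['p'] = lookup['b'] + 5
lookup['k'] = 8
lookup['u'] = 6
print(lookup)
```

lookup['s'] = lookup['b']+5 = 9 → {'b': 4, 'x': 0, 'i': 0, 'g': 6, 's': 9}
lookup['x'] = 0+2 = 2 → {'b': 4, 'x': 2, 'i': 0, 'g': 6, 's': 9}
lookup['p'] = lookup['b']+5 = 9 → {'b': 4, 'x': 2, 'i': 0, 'g': 6, 's': 9, 'p': 9}
lookup['k'] = 8 → {'b': 4, 'x': 2, 'i': 0, 'g': 6, 's': 9, 'p': 9, 'k': 8}
lookup['u'] = 6 → {'b': 4, 'x': 2, 'i': 0, 'g': 6, 's': 9, 'p': 9, 'k': 8, 'u': 6}

{'b': 4, 'x': 2, 'i': 0, 'g': 6, 's': 9, 'p': 9, 'k': 8, 'u': 6}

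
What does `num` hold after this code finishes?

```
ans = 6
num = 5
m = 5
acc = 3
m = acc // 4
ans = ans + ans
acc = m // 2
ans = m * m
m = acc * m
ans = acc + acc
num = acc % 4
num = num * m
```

m = 3//4 = 0
ans = 6+6 = 12
acc = 0//2 = 0
ans = 0*0 = 0
m = 0*0 = 0
ans = 0+0 = 0
num = 0%4 = 0
num = 0*0 = 0

0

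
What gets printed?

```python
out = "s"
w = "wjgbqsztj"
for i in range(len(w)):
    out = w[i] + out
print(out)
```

i=0: prepend 'w' → 'ws'
i=1: prepend 'j' → 'jws'
i=2: prepend 'g' → 'gjws'
i=3: prepend 'b' → 'bgjws'
i=4: prepend 'q' → 'qbgjws'
i=5: prepend 's' → 'sqbgjws'
i=6: prepend 'z' → 'zsqbgjws'
i=7: prepend 't' → 'tzsqbgjws'
i=8: prepend 'j' → 'jtzsqbgjws'

jtzsqbgjws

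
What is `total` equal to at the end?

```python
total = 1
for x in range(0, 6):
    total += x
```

x=0: total = 1+0 = 1
x=1: total = 1+1 = 2
x=2: total = 2+2 = 4
x=3: total = 4+3 = 7
x=4: total = 7+4 = 11
x=5: total = 11+5 = 16

16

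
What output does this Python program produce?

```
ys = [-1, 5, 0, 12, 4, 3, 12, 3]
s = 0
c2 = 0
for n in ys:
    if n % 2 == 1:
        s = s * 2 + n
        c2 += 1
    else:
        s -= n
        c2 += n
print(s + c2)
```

n=-1: odd, s = 0*2+(-1) = -1; c2=1
n=5: odd, s = (-1)*2+5 = 3; c2=2
n=0: not odd, s = 3-0 = 3; c2=2
n=12: not odd, s = 3-12 = -9; c2=14
n=4: not odd, s = (-9)-4 = -13; c2=18
n=3: odd, s = (-13)*2+3 = -23; c2=19
n=12: not odd, s = (-23)-12 = -35; c2=31
n=3: odd, s = (-35)*2+3 = -67; c2=32
s+c2 = (-67)+32 = -35

-35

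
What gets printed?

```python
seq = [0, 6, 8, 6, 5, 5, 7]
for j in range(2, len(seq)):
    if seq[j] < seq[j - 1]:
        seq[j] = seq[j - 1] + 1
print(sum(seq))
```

j=2: 8>=6, unchanged → [0, 6, 8, 6, 5, 5, 7]
j=3: 6<8, seq[3] = 8+1 = 9 → [0, 6, 8, 9, 5, 5, 7]
j=4: 5<9, seq[4] = 9+1 = 10 → [0, 6, 8, 9, 10, 5, 7]
j=5: 5<10, seq[5] = 10+1 = 11 → [0, 6, 8, 9, 10, 11, 7]
j=6: 7<11, seq[6] = 11+1 = 12 → [0, 6, 8, 9, 10, 11, 12]
sum = 56

56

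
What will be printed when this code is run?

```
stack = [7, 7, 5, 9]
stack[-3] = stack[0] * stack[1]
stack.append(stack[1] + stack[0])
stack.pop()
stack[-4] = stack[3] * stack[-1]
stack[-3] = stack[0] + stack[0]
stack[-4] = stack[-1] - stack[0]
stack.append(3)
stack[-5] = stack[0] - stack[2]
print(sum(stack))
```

102

stack[-3] = stack[0]*stack[1] = 7*7 = 49 → [7, 49, 5, 9]
append stack[1]+stack[0] = 49+7 = 56 → [7, 49, 5, 9, 56]
pop() removes 56 → [7, 49, 5, 9]
stack[-4] = stack[3]*stack[-1] = 9*9 = 81 → [81, 49, 5, 9]
stack[-3] = stack[0]+stack[0] = 81+81 = 162 → [81, 162, 5, 9]
stack[-4] = stack[-1]-stack[0] = 9-81 = -72 → [-72, 162, 5, 9]
append 3 → [-72, 162, 5, 9, 3]
stack[-5] = stack[0]-stack[2] = (-72)-5 = -77 → [-77, 162, 5, 9, 3]
sum = 102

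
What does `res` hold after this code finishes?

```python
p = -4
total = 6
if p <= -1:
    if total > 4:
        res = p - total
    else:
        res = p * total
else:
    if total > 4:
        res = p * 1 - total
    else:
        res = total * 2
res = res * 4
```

-40

p=-4, total=6
p <= -1 is True; total > 4 is True
→ res = p - total = -10
res = (-10)*4 = -40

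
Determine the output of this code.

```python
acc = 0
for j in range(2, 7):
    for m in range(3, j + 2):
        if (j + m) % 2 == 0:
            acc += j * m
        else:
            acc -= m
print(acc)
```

85

j=2,m=3: odd sum, acc = 0-3 = -3
j=3,m=3: even sum, acc = (-3)+9 = 6
j=3,m=4: odd sum, acc = 6-4 = 2
j=4,m=3: odd sum, acc = 2-3 = -1
j=4,m=4: even sum, acc = (-1)+16 = 15
j=4,m=5: odd sum, acc = 15-5 = 10
j=5,m=3: even sum, acc = 10+15 = 25
j=5,m=4: odd sum, acc = 25-4 = 21
j=5,m=5: even sum, acc = 21+25 = 46
j=5,m=6: odd sum, acc = 46-6 = 40
j=6,m=3: odd sum, acc = 40-3 = 37
j=6,m=4: even sum, acc = 37+24 = 61
j=6,m=5: odd sum, acc = 61-5 = 56
j=6,m=6: even sum, acc = 56+36 = 92
j=6,m=7: odd sum, acc = 92-7 = 85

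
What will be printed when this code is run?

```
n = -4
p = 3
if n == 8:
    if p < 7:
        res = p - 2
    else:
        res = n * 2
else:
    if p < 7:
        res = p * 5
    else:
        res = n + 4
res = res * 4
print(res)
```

60

n=-4, p=3
n == 8 is False; p < 7 is True
→ res = p * 5 = 15
res = 15*4 = 60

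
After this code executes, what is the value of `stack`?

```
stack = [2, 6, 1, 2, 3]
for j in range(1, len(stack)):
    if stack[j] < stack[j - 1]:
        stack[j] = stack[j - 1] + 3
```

[2, 6, 9, 12, 15]

j=1: 6>=2, unchanged → [2, 6, 1, 2, 3]
j=2: 1<6, stack[2] = 6+3 = 9 → [2, 6, 9, 2, 3]
j=3: 2<9, stack[3] = 9+3 = 12 → [2, 6, 9, 12, 3]
j=4: 3<12, stack[4] = 12+3 = 15 → [2, 6, 9, 12, 15]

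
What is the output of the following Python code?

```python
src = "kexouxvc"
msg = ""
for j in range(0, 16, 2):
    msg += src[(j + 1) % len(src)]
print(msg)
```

eoxceoxc

j=0: add src[1]='e' → 'e'
j=2: add src[3]='o' → 'eo'
j=4: add src[5]='x' → 'eox'
j=6: add src[7]='c' → 'eoxc'
j=8: add src[1]='e' → 'eoxce'
j=10: add src[3]='o' → 'eoxceo'
j=12: add src[5]='x' → 'eoxceox'
j=14: add src[7]='c' → 'eoxceoxc'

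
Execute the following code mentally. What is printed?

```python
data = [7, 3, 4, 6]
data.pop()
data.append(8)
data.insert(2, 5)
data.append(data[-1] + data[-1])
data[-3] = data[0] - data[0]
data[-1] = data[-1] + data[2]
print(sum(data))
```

44

pop() removes 6 → [7, 3, 4]
append 8 → [7, 3, 4, 8]
insert 5 at 2 → [7, 3, 5, 4, 8]
append data[-1]+data[-1] = 8+8 = 16 → [7, 3, 5, 4, 8, 16]
data[-3] = data[0]-data[0] = 7-7 = 0 → [7, 3, 5, 0, 8, 16]
data[-1] = data[-1]+data[2] = 16+5 = 21 → [7, 3, 5, 0, 8, 21]
sum = 44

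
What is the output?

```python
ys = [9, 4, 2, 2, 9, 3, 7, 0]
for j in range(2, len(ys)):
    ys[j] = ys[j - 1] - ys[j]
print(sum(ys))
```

j=2: ys[2] = 4-2 = 2 → [9, 4, 2, 2, 9, 3, 7, 0]
j=3: ys[3] = 2-2 = 0 → [9, 4, 2, 0, 9, 3, 7, 0]
j=4: ys[4] = 0-9 = -9 → [9, 4, 2, 0, -9, 3, 7, 0]
j=5: ys[5] = (-9)-3 = -12 → [9, 4, 2, 0, -9, -12, 7, 0]
j=6: ys[6] = (-12)-7 = -19 → [9, 4, 2, 0, -9, -12, -19, 0]
j=7: ys[7] = (-19)-0 = -19 → [9, 4, 2, 0, -9, -12, -19, -19]
sum = -44

-44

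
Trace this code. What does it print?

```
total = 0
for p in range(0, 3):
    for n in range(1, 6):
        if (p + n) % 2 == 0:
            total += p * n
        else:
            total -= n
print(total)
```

-3

p=0,n=1: odd sum, total = 0-1 = -1
p=0,n=2: even sum, total = (-1)+0 = -1
p=0,n=3: odd sum, total = (-1)-3 = -4
p=0,n=4: even sum, total = (-4)+0 = -4
p=0,n=5: odd sum, total = (-4)-5 = -9
p=1,n=1: even sum, total = (-9)+1 = -8
p=1,n=2: odd sum, total = (-8)-2 = -10
p=1,n=3: even sum, total = (-10)+3 = -7
p=1,n=4: odd sum, total = (-7)-4 = -11
p=1,n=5: even sum, total = (-11)+5 = -6
p=2,n=1: odd sum, total = (-6)-1 = -7
p=2,n=2: even sum, total = (-7)+4 = -3
p=2,n=3: odd sum, total = (-3)-3 = -6
p=2,n=4: even sum, total = (-6)+8 = 2
p=2,n=5: odd sum, total = 2-5 = -3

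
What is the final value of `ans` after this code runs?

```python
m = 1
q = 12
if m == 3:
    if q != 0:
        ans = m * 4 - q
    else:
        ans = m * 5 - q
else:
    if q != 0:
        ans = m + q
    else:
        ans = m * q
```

13

m=1, q=12
m == 3 is False; q != 0 is True
→ ans = m + q = 13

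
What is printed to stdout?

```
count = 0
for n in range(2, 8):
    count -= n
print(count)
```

-27

n=2: count = 0-2 = -2
n=3: count = (-2)-3 = -5
n=4: count = (-5)-4 = -9
n=5: count = (-9)-5 = -14
n=6: count = (-14)-6 = -20
n=7: count = (-20)-7 = -27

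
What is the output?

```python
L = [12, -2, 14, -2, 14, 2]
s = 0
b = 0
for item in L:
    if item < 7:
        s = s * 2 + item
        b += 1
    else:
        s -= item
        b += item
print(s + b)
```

item=12: not <7, s = 0-12 = -12; b=12
item=-2: <7, s = (-12)*2+(-2) = -26; b=13
item=14: not <7, s = (-26)-14 = -40; b=27
item=-2: <7, s = (-40)*2+(-2) = -82; b=28
item=14: not <7, s = (-82)-14 = -96; b=42
item=2: <7, s = (-96)*2+2 = -190; b=43
s+b = (-190)+43 = -147

-147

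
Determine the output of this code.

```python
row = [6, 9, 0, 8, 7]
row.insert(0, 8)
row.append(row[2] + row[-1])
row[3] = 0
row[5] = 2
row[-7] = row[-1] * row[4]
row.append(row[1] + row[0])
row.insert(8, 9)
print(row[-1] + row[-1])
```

18

insert 8 at 0 → [8, 6, 9, 0, 8, 7]
append row[2]+row[-1] = 9+7 = 16 → [8, 6, 9, 0, 8, 7, 16]
row[3] = 0 → [8, 6, 9, 0, 8, 7, 16]
row[5] = 2 → [8, 6, 9, 0, 8, 2, 16]
row[-7] = row[-1]*row[4] = 16*8 = 128 → [128, 6, 9, 0, 8, 2, 16]
append row[1]+row[0] = 6+128 = 134 → [128, 6, 9, 0, 8, 2, 16, 134]
insert 9 at 8 → [128, 6, 9, 0, 8, 2, 16, 134, 9]
row[-1]+row[-1] = 9+9 = 18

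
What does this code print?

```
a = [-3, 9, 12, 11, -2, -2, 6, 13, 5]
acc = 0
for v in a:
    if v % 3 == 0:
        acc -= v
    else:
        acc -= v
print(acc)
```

v=-3: %3==0, acc = 0-(-3) = 3
v=9: %3==0, acc = 3-9 = -6
v=12: %3==0, acc = (-6)-12 = -18
v=11: not %3==0, acc = (-18)-11 = -29
v=-2: not %3==0, acc = (-29)-(-2) = -27
v=-2: not %3==0, acc = (-27)-(-2) = -25
v=6: %3==0, acc = (-25)-6 = -31
v=13: not %3==0, acc = (-31)-13 = -44
v=5: not %3==0, acc = (-44)-5 = -49

-49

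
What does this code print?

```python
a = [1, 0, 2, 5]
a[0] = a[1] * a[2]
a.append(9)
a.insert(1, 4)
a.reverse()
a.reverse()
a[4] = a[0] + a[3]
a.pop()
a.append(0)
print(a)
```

a[0] = a[1]*a[2] = 0*2 = 0 → [0, 0, 2, 5]
append 9 → [0, 0, 2, 5, 9]
insert 4 at 1 → [0, 4, 0, 2, 5, 9]
reverse → [9, 5, 2, 0, 4, 0]
reverse → [0, 4, 0, 2, 5, 9]
a[4] = a[0]+a[3] = 0+2 = 2 → [0, 4, 0, 2, 2, 9]
pop() removes 9 → [0, 4, 0, 2, 2]
append 0 → [0, 4, 0, 2, 2, 0]

[0, 4, 0, 2, 2, 0]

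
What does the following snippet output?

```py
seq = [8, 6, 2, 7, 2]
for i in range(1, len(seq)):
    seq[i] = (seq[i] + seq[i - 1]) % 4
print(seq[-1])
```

i=1: seq[1] = (6+8)%4 = 2 → [8, 2, 2, 7, 2]
i=2: seq[2] = (2+2)%4 = 0 → [8, 2, 0, 7, 2]
i=3: seq[3] = (7+0)%4 = 3 → [8, 2, 0, 3, 2]
i=4: seq[4] = (2+3)%4 = 1 → [8, 2, 0, 3, 1]

1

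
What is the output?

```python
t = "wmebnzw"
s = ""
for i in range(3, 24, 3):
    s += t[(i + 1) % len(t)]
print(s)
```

nwbwezm

i=3: add t[4]='n' → 'n'
i=6: add t[0]='w' → 'nw'
i=9: add t[3]='b' → 'nwb'
i=12: add t[6]='w' → 'nwbw'
i=15: add t[2]='e' → 'nwbwe'
i=18: add t[5]='z' → 'nwbwez'
i=21: add t[1]='m' → 'nwbwezm'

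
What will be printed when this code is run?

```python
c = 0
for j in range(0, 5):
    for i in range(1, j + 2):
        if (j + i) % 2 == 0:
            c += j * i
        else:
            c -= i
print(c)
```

19

j=0,i=1: odd sum, c = 0-1 = -1
j=1,i=1: even sum, c = (-1)+1 = 0
j=1,i=2: odd sum, c = 0-2 = -2
j=2,i=1: odd sum, c = (-2)-1 = -3
j=2,i=2: even sum, c = (-3)+4 = 1
j=2,i=3: odd sum, c = 1-3 = -2
j=3,i=1: even sum, c = (-2)+3 = 1
j=3,i=2: odd sum, c = 1-2 = -1
j=3,i=3: even sum, c = (-1)+9 = 8
j=3,i=4: odd sum, c = 8-4 = 4
j=4,i=1: odd sum, c = 4-1 = 3
j=4,i=2: even sum, c = 3+8 = 11
j=4,i=3: odd sum, c = 11-3 = 8
j=4,i=4: even sum, c = 8+16 = 24
j=4,i=5: odd sum, c = 24-5 = 19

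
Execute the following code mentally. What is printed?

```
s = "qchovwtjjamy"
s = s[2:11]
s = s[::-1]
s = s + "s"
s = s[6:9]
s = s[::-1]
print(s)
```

slice [2:11] → 'hovwtjjam'
reverse → 'majjtwvoh'
+ 's' → 'majjtwvohs'
slice [6:9] → 'voh'
reverse → 'hov'

hov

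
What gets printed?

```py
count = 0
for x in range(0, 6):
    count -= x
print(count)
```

x=0: count = 0-0 = 0
x=1: count = 0-1 = -1
x=2: count = (-1)-2 = -3
x=3: count = (-3)-3 = -6
x=4: count = (-6)-4 = -10
x=5: count = (-10)-5 = -15

-15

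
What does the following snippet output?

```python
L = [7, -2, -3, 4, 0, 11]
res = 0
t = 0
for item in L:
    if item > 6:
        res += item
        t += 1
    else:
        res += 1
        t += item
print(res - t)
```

item=7: >6, res = 0+7 = 7; t=1
item=-2: not >6, res = 7+1 = 8; t=-1
item=-3: not >6, res = 8+1 = 9; t=-4
item=4: not >6, res = 9+1 = 10; t=0
item=0: not >6, res = 10+1 = 11; t=0
item=11: >6, res = 11+11 = 22; t=1
res-t = 22-1 = 21

21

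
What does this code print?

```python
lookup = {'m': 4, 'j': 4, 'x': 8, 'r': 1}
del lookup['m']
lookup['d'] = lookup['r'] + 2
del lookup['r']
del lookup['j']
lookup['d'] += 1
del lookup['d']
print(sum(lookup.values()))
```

8

del 'm' → {'j': 4, 'x': 8, 'r': 1}
lookup['d'] = lookup['r']+2 = 3 → {'j': 4, 'x': 8, 'r': 1, 'd': 3}
del 'r' → {'j': 4, 'x': 8, 'd': 3}
del 'j' → {'x': 8, 'd': 3}
lookup['d'] = 3+1 = 4 → {'x': 8, 'd': 4}
del 'd' → {'x': 8}
sum of values = 8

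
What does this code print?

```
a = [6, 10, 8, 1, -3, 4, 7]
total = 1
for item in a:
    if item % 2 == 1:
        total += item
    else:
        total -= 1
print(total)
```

item=6: not odd, total = 1-1 = 0
item=10: not odd, total = 0-1 = -1
item=8: not odd, total = (-1)-1 = -2
item=1: odd, total = (-2)+1 = -1
item=-3: odd, total = (-1)+(-3) = -4
item=4: not odd, total = (-4)-1 = -5
item=7: odd, total = (-5)+7 = 2

2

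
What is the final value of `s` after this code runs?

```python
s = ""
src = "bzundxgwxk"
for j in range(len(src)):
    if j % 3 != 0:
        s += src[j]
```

j=0: skip
j=1: add 'z' → 'z'
j=2: add 'u' → 'zu'
j=3: skip
j=4: add 'd' → 'zud'
j=5: add 'x' → 'zudx'
j=6: skip
j=7: add 'w' → 'zudxw'
j=8: add 'x' → 'zudxwx'
j=9: skip

'zudxwx'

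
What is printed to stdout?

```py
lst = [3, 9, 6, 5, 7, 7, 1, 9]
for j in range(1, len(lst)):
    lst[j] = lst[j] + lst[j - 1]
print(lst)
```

j=1: lst[1] = 9+3 = 12 → [3, 12, 6, 5, 7, 7, 1, 9]
j=2: lst[2] = 6+12 = 18 → [3, 12, 18, 5, 7, 7, 1, 9]
j=3: lst[3] = 5+18 = 23 → [3, 12, 18, 23, 7, 7, 1, 9]
j=4: lst[4] = 7+23 = 30 → [3, 12, 18, 23, 30, 7, 1, 9]
j=5: lst[5] = 7+30 = 37 → [3, 12, 18, 23, 30, 37, 1, 9]
j=6: lst[6] = 1+37 = 38 → [3, 12, 18, 23, 30, 37, 38, 9]
j=7: lst[7] = 9+38 = 47 → [3, 12, 18, 23, 30, 37, 38, 47]

[3, 12, 18, 23, 30, 37, 38, 47]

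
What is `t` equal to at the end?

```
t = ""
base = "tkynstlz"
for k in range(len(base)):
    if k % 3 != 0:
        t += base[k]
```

k=0: skip
k=1: add 'k' → 'k'
k=2: add 'y' → 'ky'
k=3: skip
k=4: add 's' → 'kys'
k=5: add 't' → 'kyst'
k=6: skip
k=7: add 'z' → 'kystz'

'kystz'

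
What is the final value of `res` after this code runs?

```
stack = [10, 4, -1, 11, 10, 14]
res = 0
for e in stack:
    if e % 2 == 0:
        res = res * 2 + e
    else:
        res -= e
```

e=10: even, res = 0*2+10 = 10
e=4: even, res = 10*2+4 = 24
e=-1: not even, res = 24-(-1) = 25
e=11: not even, res = 25-11 = 14
e=10: even, res = 14*2+10 = 38
e=14: even, res = 38*2+14 = 90

90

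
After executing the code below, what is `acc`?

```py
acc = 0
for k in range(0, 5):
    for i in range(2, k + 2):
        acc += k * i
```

95

k=1,i=2: acc = 0+2 = 2
k=2,i=2: acc = 2+4 = 6
k=2,i=3: acc = 6+6 = 12
k=3,i=2: acc = 12+6 = 18
k=3,i=3: acc = 18+9 = 27
k=3,i=4: acc = 27+12 = 39
k=4,i=2: acc = 39+8 = 47
k=4,i=3: acc = 47+12 = 59
k=4,i=4: acc = 59+16 = 75
k=4,i=5: acc = 75+20 = 95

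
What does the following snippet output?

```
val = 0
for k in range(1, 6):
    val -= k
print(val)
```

k=1: val = 0-1 = -1
k=2: val = (-1)-2 = -3
k=3: val = (-3)-3 = -6
k=4: val = (-6)-4 = -10
k=5: val = (-10)-5 = -15

-15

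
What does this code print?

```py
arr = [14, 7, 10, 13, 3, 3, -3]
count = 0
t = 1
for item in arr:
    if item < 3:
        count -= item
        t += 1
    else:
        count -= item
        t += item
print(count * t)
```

-2444

item=14: not <3, count = 0-14 = -14; t=15
item=7: not <3, count = (-14)-7 = -21; t=22
item=10: not <3, count = (-21)-10 = -31; t=32
item=13: not <3, count = (-31)-13 = -44; t=45
item=3: not <3, count = (-44)-3 = -47; t=48
item=3: not <3, count = (-47)-3 = -50; t=51
item=-3: <3, count = (-50)-(-3) = -47; t=52
count*t = (-47)*52 = -2444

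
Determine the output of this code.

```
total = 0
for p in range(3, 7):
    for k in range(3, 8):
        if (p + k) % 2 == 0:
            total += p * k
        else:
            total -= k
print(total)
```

p=3,k=3: even sum, total = 0+9 = 9
p=3,k=4: odd sum, total = 9-4 = 5
p=3,k=5: even sum, total = 5+15 = 20
p=3,k=6: odd sum, total = 20-6 = 14
p=3,k=7: even sum, total = 14+21 = 35
p=4,k=3: odd sum, total = 35-3 = 32
p=4,k=4: even sum, total = 32+16 = 48
p=4,k=5: odd sum, total = 48-5 = 43
p=4,k=6: even sum, total = 43+24 = 67
p=4,k=7: odd sum, total = 67-7 = 60
p=5,k=3: even sum, total = 60+15 = 75
p=5,k=4: odd sum, total = 75-4 = 71
p=5,k=5: even sum, total = 71+25 = 96
p=5,k=6: odd sum, total = 96-6 = 90
p=5,k=7: even sum, total = 90+35 = 125
p=6,k=3: odd sum, total = 125-3 = 122
p=6,k=4: even sum, total = 122+24 = 146
p=6,k=5: odd sum, total = 146-5 = 141
p=6,k=6: even sum, total = 141+36 = 177
p=6,k=7: odd sum, total = 177-7 = 170

170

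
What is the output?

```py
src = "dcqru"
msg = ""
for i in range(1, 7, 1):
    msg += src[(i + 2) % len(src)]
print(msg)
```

rudcqr

i=1: add src[3]='r' → 'r'
i=2: add src[4]='u' → 'ru'
i=3: add src[0]='d' → 'rud'
i=4: add src[1]='c' → 'rudc'
i=5: add src[2]='q' → 'rudcq'
i=6: add src[3]='r' → 'rudcqr'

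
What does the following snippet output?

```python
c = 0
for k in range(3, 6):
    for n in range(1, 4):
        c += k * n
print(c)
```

k=3,n=1: c = 0+3 = 3
k=3,n=2: c = 3+6 = 9
k=3,n=3: c = 9+9 = 18
k=4,n=1: c = 18+4 = 22
k=4,n=2: c = 22+8 = 30
k=4,n=3: c = 30+12 = 42
k=5,n=1: c = 42+5 = 47
k=5,n=2: c = 47+10 = 57
k=5,n=3: c = 57+15 = 72

72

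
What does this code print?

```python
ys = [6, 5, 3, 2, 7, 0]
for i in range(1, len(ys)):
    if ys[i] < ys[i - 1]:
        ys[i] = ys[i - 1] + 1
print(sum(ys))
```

i=1: 5<6, ys[1] = 6+1 = 7 → [6, 7, 3, 2, 7, 0]
i=2: 3<7, ys[2] = 7+1 = 8 → [6, 7, 8, 2, 7, 0]
i=3: 2<8, ys[3] = 8+1 = 9 → [6, 7, 8, 9, 7, 0]
i=4: 7<9, ys[4] = 9+1 = 10 → [6, 7, 8, 9, 10, 0]
i=5: 0<10, ys[5] = 10+1 = 11 → [6, 7, 8, 9, 10, 11]
sum = 51

51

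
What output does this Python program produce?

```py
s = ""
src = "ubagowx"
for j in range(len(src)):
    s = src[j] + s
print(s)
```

xwogabu

j=0: prepend 'u' → 'u'
j=1: prepend 'b' → 'bu'
j=2: prepend 'a' → 'abu'
j=3: prepend 'g' → 'gabu'
j=4: prepend 'o' → 'ogabu'
j=5: prepend 'w' → 'wogabu'
j=6: prepend 'x' → 'xwogabu'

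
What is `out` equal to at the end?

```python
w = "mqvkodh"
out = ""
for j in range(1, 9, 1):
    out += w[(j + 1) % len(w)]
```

'vkodhmqv'

j=1: add w[2]='v' → 'v'
j=2: add w[3]='k' → 'vk'
j=3: add w[4]='o' → 'vko'
j=4: add w[5]='d' → 'vkod'
j=5: add w[6]='h' → 'vkodh'
j=6: add w[0]='m' → 'vkodhm'
j=7: add w[1]='q' → 'vkodhmq'
j=8: add w[2]='v' → 'vkodhmqv'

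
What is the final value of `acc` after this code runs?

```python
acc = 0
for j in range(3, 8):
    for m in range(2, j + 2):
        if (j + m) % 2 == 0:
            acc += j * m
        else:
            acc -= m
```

j=3,m=2: odd sum, acc = 0-2 = -2
j=3,m=3: even sum, acc = (-2)+9 = 7
j=3,m=4: odd sum, acc = 7-4 = 3
j=4,m=2: even sum, acc = 3+8 = 11
j=4,m=3: odd sum, acc = 11-3 = 8
j=4,m=4: even sum, acc = 8+16 = 24
j=4,m=5: odd sum, acc = 24-5 = 19
j=5,m=2: odd sum, acc = 19-2 = 17
j=5,m=3: even sum, acc = 17+15 = 32
j=5,m=4: odd sum, acc = 32-4 = 28
j=5,m=5: even sum, acc = 28+25 = 53
j=5,m=6: odd sum, acc = 53-6 = 47
j=6,m=2: even sum, acc = 47+12 = 59
j=6,m=3: odd sum, acc = 59-3 = 56
j=6,m=4: even sum, acc = 56+24 = 80
j=6,m=5: odd sum, acc = 80-5 = 75
j=6,m=6: even sum, acc = 75+36 = 111
j=6,m=7: odd sum, acc = 111-7 = 104
j=7,m=2: odd sum, acc = 104-2 = 102
j=7,m=3: even sum, acc = 102+21 = 123
j=7,m=4: odd sum, acc = 123-4 = 119
j=7,m=5: even sum, acc = 119+35 = 154
j=7,m=6: odd sum, acc = 154-6 = 148
j=7,m=7: even sum, acc = 148+49 = 197
j=7,m=8: odd sum, acc = 197-8 = 189

189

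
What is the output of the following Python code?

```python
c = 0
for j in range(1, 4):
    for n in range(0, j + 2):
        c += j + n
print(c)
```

45

j=1,n=0: c = 0+1 = 1
j=1,n=1: c = 1+2 = 3
j=1,n=2: c = 3+3 = 6
j=2,n=0: c = 6+2 = 8
j=2,n=1: c = 8+3 = 11
j=2,n=2: c = 11+4 = 15
j=2,n=3: c = 15+5 = 20
j=3,n=0: c = 20+3 = 23
j=3,n=1: c = 23+4 = 27
j=3,n=2: c = 27+5 = 32
j=3,n=3: c = 32+6 = 38
j=3,n=4: c = 38+7 = 45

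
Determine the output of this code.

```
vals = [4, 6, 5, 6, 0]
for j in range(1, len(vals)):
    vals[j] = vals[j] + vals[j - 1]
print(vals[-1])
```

j=1: vals[1] = 6+4 = 10 → [4, 10, 5, 6, 0]
j=2: vals[2] = 5+10 = 15 → [4, 10, 15, 6, 0]
j=3: vals[3] = 6+15 = 21 → [4, 10, 15, 21, 0]
j=4: vals[4] = 0+21 = 21 → [4, 10, 15, 21, 21]

21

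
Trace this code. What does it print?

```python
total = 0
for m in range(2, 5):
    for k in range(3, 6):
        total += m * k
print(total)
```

108

m=2,k=3: total = 0+6 = 6
m=2,k=4: total = 6+8 = 14
m=2,k=5: total = 14+10 = 24
m=3,k=3: total = 24+9 = 33
m=3,k=4: total = 33+12 = 45
m=3,k=5: total = 45+15 = 60
m=4,k=3: total = 60+12 = 72
m=4,k=4: total = 72+16 = 88
m=4,k=5: total = 88+20 = 108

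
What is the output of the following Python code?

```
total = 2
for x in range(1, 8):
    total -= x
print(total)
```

-26

x=1: total = 2-1 = 1
x=2: total = 1-2 = -1
x=3: total = (-1)-3 = -4
x=4: total = (-4)-4 = -8
x=5: total = (-8)-5 = -13
x=6: total = (-13)-6 = -19
x=7: total = (-19)-7 = -26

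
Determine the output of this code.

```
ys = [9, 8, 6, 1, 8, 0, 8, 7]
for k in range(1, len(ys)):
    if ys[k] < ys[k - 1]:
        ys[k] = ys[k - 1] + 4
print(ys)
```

[9, 13, 17, 21, 25, 29, 33, 37]

k=1: 8<9, ys[1] = 9+4 = 13 → [9, 13, 6, 1, 8, 0, 8, 7]
k=2: 6<13, ys[2] = 13+4 = 17 → [9, 13, 17, 1, 8, 0, 8, 7]
k=3: 1<17, ys[3] = 17+4 = 21 → [9, 13, 17, 21, 8, 0, 8, 7]
k=4: 8<21, ys[4] = 21+4 = 25 → [9, 13, 17, 21, 25, 0, 8, 7]
k=5: 0<25, ys[5] = 25+4 = 29 → [9, 13, 17, 21, 25, 29, 8, 7]
k=6: 8<29, ys[6] = 29+4 = 33 → [9, 13, 17, 21, 25, 29, 33, 7]
k=7: 7<33, ys[7] = 33+4 = 37 → [9, 13, 17, 21, 25, 29, 33, 37]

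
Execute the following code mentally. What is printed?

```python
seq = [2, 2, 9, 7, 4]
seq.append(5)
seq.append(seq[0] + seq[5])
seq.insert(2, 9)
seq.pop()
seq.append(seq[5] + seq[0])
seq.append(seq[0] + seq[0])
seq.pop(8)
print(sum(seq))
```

append 5 → [2, 2, 9, 7, 4, 5]
append seq[0]+seq[5] = 2+5 = 7 → [2, 2, 9, 7, 4, 5, 7]
insert 9 at 2 → [2, 2, 9, 9, 7, 4, 5, 7]
pop() removes 7 → [2, 2, 9, 9, 7, 4, 5]
append seq[5]+seq[0] = 4+2 = 6 → [2, 2, 9, 9, 7, 4, 5, 6]
append seq[0]+seq[0] = 2+2 = 4 → [2, 2, 9, 9, 7, 4, 5, 6, 4]
pop(8) removes 4 → [2, 2, 9, 9, 7, 4, 5, 6]
sum = 44

44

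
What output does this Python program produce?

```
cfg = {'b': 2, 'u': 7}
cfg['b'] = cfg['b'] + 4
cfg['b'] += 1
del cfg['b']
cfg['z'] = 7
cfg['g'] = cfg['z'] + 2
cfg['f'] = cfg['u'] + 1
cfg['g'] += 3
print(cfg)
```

{'u': 7, 'z': 7, 'g': 12, 'f': 8}

cfg['b'] = cfg['b']+4 = 6 → {'b': 6, 'u': 7}
cfg['b'] = 6+1 = 7 → {'b': 7, 'u': 7}
del 'b' → {'u': 7}
cfg['z'] = 7 → {'u': 7, 'z': 7}
cfg['g'] = cfg['z']+2 = 9 → {'u': 7, 'z': 7, 'g': 9}
cfg['f'] = cfg['u']+1 = 8 → {'u': 7, 'z': 7, 'g': 9, 'f': 8}
cfg['g'] = 9+3 = 12 → {'u': 7, 'z': 7, 'g': 12, 'f': 8}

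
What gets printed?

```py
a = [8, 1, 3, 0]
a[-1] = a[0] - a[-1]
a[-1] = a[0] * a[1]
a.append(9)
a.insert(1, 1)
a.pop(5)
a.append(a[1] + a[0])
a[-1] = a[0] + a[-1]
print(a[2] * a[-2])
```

a[-1] = a[0]-a[-1] = 8-0 = 8 → [8, 1, 3, 8]
a[-1] = a[0]*a[1] = 8*1 = 8 → [8, 1, 3, 8]
append 9 → [8, 1, 3, 8, 9]
insert 1 at 1 → [8, 1, 1, 3, 8, 9]
pop(5) removes 9 → [8, 1, 1, 3, 8]
append a[1]+a[0] = 1+8 = 9 → [8, 1, 1, 3, 8, 9]
a[-1] = a[0]+a[-1] = 8+9 = 17 → [8, 1, 1, 3, 8, 17]
a[2]*a[-2] = 1*8 = 8

8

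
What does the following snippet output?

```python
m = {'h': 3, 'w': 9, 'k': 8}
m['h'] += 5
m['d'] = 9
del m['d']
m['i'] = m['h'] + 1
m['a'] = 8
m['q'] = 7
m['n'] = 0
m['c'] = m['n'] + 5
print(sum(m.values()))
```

54

m['h'] = 3+5 = 8 → {'h': 8, 'w': 9, 'k': 8}
m['d'] = 9 → {'h': 8, 'w': 9, 'k': 8, 'd': 9}
del 'd' → {'h': 8, 'w': 9, 'k': 8}
m['i'] = m['h']+1 = 9 → {'h': 8, 'w': 9, 'k': 8, 'i': 9}
m['a'] = 8 → {'h': 8, 'w': 9, 'k': 8, 'i': 9, 'a': 8}
m['q'] = 7 → {'h': 8, 'w': 9, 'k': 8, 'i': 9, 'a': 8, 'q': 7}
m['n'] = 0 → {'h': 8, 'w': 9, 'k': 8, 'i': 9, 'a': 8, 'q': 7, 'n': 0}
m['c'] = m['n']+5 = 5 → {'h': 8, 'w': 9, 'k': 8, 'i': 9, 'a': 8, 'q': 7, 'n': 0, 'c': 5}
sum of values = 54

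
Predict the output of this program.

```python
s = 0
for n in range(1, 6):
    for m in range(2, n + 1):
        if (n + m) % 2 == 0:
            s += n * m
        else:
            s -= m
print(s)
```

66

n=2,m=2: even sum, s = 0+4 = 4
n=3,m=2: odd sum, s = 4-2 = 2
n=3,m=3: even sum, s = 2+9 = 11
n=4,m=2: even sum, s = 11+8 = 19
n=4,m=3: odd sum, s = 19-3 = 16
n=4,m=4: even sum, s = 16+16 = 32
n=5,m=2: odd sum, s = 32-2 = 30
n=5,m=3: even sum, s = 30+15 = 45
n=5,m=4: odd sum, s = 45-4 = 41
n=5,m=5: even sum, s = 41+25 = 66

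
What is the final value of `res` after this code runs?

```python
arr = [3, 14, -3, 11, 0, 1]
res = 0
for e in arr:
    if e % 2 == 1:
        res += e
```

e=3: odd, res = 0+3 = 3
e=14: not odd
e=-3: odd, res = 3+(-3) = 0
e=11: odd, res = 0+11 = 11
e=0: not odd
e=1: odd, res = 11+1 = 12

12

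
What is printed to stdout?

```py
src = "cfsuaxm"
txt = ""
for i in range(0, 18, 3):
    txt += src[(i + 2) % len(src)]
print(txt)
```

i=0: add src[2]='s' → 's'
i=3: add src[5]='x' → 'sx'
i=6: add src[1]='f' → 'sxf'
i=9: add src[4]='a' → 'sxfa'
i=12: add src[0]='c' → 'sxfac'
i=15: add src[3]='u' → 'sxfacu'

sxfacu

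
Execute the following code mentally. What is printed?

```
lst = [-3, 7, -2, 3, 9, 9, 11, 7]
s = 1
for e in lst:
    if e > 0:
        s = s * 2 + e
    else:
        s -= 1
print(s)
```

377

e=-3: not >0, s = 1-1 = 0
e=7: >0, s = 0*2+7 = 7
e=-2: not >0, s = 7-1 = 6
e=3: >0, s = 6*2+3 = 15
e=9: >0, s = 15*2+9 = 39
e=9: >0, s = 39*2+9 = 87
e=11: >0, s = 87*2+11 = 185
e=7: >0, s = 185*2+7 = 377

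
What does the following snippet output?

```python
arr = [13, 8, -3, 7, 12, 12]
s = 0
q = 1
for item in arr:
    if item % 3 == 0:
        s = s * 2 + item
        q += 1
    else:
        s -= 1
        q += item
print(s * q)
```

128

item=13: not %3==0, s = 0-1 = -1; q=14
item=8: not %3==0, s = (-1)-1 = -2; q=22
item=-3: %3==0, s = (-2)*2+(-3) = -7; q=23
item=7: not %3==0, s = (-7)-1 = -8; q=30
item=12: %3==0, s = (-8)*2+12 = -4; q=31
item=12: %3==0, s = (-4)*2+12 = 4; q=32
s*q = 4*32 = 128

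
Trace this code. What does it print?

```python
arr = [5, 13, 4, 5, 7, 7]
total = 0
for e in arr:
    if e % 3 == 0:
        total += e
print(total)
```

0

e=5: not %3==0
e=13: not %3==0
e=4: not %3==0
e=5: not %3==0
e=7: not %3==0
e=7: not %3==0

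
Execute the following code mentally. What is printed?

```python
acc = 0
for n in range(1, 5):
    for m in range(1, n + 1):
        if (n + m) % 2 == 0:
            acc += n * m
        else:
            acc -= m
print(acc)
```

n=1,m=1: even sum, acc = 0+1 = 1
n=2,m=1: odd sum, acc = 1-1 = 0
n=2,m=2: even sum, acc = 0+4 = 4
n=3,m=1: even sum, acc = 4+3 = 7
n=3,m=2: odd sum, acc = 7-2 = 5
n=3,m=3: even sum, acc = 5+9 = 14
n=4,m=1: odd sum, acc = 14-1 = 13
n=4,m=2: even sum, acc = 13+8 = 21
n=4,m=3: odd sum, acc = 21-3 = 18
n=4,m=4: even sum, acc = 18+16 = 34

34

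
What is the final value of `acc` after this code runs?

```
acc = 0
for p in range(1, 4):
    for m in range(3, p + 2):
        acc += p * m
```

27

p=2,m=3: acc = 0+6 = 6
p=3,m=3: acc = 6+9 = 15
p=3,m=4: acc = 15+12 = 27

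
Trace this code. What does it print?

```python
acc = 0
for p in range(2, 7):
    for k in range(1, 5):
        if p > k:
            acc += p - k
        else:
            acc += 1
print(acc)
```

p=2,k=1: 2>1, acc = 0+1 = 1
p=2,k=2: not 2>2, acc = 1+1 = 2
p=2,k=3: not 2>3, acc = 2+1 = 3
p=2,k=4: not 2>4, acc = 3+1 = 4
p=3,k=1: 3>1, acc = 4+2 = 6
p=3,k=2: 3>2, acc = 6+1 = 7
p=3,k=3: not 3>3, acc = 7+1 = 8
p=3,k=4: not 3>4, acc = 8+1 = 9
p=4,k=1: 4>1, acc = 9+3 = 12
p=4,k=2: 4>2, acc = 12+2 = 14
p=4,k=3: 4>3, acc = 14+1 = 15
p=4,k=4: not 4>4, acc = 15+1 = 16
p=5,k=1: 5>1, acc = 16+4 = 20
p=5,k=2: 5>2, acc = 20+3 = 23
p=5,k=3: 5>3, acc = 23+2 = 25
p=5,k=4: 5>4, acc = 25+1 = 26
p=6,k=1: 6>1, acc = 26+5 = 31
p=6,k=2: 6>2, acc = 31+4 = 35
p=6,k=3: 6>3, acc = 35+3 = 38
p=6,k=4: 6>4, acc = 38+2 = 40

40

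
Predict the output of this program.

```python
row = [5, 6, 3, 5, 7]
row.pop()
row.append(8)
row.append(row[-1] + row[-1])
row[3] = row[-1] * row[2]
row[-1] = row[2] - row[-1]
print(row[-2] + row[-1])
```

pop() removes 7 → [5, 6, 3, 5]
append 8 → [5, 6, 3, 5, 8]
append row[-1]+row[-1] = 8+8 = 16 → [5, 6, 3, 5, 8, 16]
row[3] = row[-1]*row[2] = 16*3 = 48 → [5, 6, 3, 48, 8, 16]
row[-1] = row[2]-row[-1] = 3-16 = -13 → [5, 6, 3, 48, 8, -13]
row[-2]+row[-1] = 8+(-13) = -5

-5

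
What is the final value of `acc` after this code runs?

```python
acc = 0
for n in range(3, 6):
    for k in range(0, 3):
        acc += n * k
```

36

n=3,k=0: acc = 0+0 = 0
n=3,k=1: acc = 0+3 = 3
n=3,k=2: acc = 3+6 = 9
n=4,k=0: acc = 9+0 = 9
n=4,k=1: acc = 9+4 = 13
n=4,k=2: acc = 13+8 = 21
n=5,k=0: acc = 21+0 = 21
n=5,k=1: acc = 21+5 = 26
n=5,k=2: acc = 26+10 = 36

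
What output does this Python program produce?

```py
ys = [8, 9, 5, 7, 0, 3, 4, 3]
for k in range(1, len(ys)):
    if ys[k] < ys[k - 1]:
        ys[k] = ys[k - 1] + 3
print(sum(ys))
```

k=1: 9>=8, unchanged → [8, 9, 5, 7, 0, 3, 4, 3]
k=2: 5<9, ys[2] = 9+3 = 12 → [8, 9, 12, 7, 0, 3, 4, 3]
k=3: 7<12, ys[3] = 12+3 = 15 → [8, 9, 12, 15, 0, 3, 4, 3]
k=4: 0<15, ys[4] = 15+3 = 18 → [8, 9, 12, 15, 18, 3, 4, 3]
k=5: 3<18, ys[5] = 18+3 = 21 → [8, 9, 12, 15, 18, 21, 4, 3]
k=6: 4<21, ys[6] = 21+3 = 24 → [8, 9, 12, 15, 18, 21, 24, 3]
k=7: 3<24, ys[7] = 24+3 = 27 → [8, 9, 12, 15, 18, 21, 24, 27]
sum = 134

134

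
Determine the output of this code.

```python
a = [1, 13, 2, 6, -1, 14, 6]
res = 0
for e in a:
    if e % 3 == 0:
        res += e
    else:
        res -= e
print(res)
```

e=1: not %3==0, res = 0-1 = -1
e=13: not %3==0, res = (-1)-13 = -14
e=2: not %3==0, res = (-14)-2 = -16
e=6: %3==0, res = (-16)+6 = -10
e=-1: not %3==0, res = (-10)-(-1) = -9
e=14: not %3==0, res = (-9)-14 = -23
e=6: %3==0, res = (-23)+6 = -17

-17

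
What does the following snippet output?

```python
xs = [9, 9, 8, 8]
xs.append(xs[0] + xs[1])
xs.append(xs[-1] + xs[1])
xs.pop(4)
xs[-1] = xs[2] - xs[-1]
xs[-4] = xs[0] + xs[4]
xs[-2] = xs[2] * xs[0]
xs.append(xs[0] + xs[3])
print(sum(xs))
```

append xs[0]+xs[1] = 9+9 = 18 → [9, 9, 8, 8, 18]
append xs[-1]+xs[1] = 18+9 = 27 → [9, 9, 8, 8, 18, 27]
pop(4) removes 18 → [9, 9, 8, 8, 27]
xs[-1] = xs[2]-xs[-1] = 8-27 = -19 → [9, 9, 8, 8, -19]
xs[-4] = xs[0]+xs[4] = 9+(-19) = -10 → [9, -10, 8, 8, -19]
xs[-2] = xs[2]*xs[0] = 8*9 = 72 → [9, -10, 8, 72, -19]
append xs[0]+xs[3] = 9+72 = 81 → [9, -10, 8, 72, -19, 81]
sum = 141

141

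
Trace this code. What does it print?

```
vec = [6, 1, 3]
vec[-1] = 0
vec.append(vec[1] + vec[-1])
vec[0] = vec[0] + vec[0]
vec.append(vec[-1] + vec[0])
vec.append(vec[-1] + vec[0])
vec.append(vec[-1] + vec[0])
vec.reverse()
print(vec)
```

[37, 25, 13, 1, 0, 1, 12]

vec[-1] = 0 → [6, 1, 0]
append vec[1]+vec[-1] = 1+0 = 1 → [6, 1, 0, 1]
vec[0] = vec[0]+vec[0] = 6+6 = 12 → [12, 1, 0, 1]
append vec[-1]+vec[0] = 1+12 = 13 → [12, 1, 0, 1, 13]
append vec[-1]+vec[0] = 13+12 = 25 → [12, 1, 0, 1, 13, 25]
append vec[-1]+vec[0] = 25+12 = 37 → [12, 1, 0, 1, 13, 25, 37]
reverse → [37, 25, 13, 1, 0, 1, 12]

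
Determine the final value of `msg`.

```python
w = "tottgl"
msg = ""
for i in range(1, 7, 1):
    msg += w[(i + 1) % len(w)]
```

'ttglto'

i=1: add w[2]='t' → 't'
i=2: add w[3]='t' → 'tt'
i=3: add w[4]='g' → 'ttg'
i=4: add w[5]='l' → 'ttgl'
i=5: add w[0]='t' → 'ttglt'
i=6: add w[1]='o' → 'ttglto'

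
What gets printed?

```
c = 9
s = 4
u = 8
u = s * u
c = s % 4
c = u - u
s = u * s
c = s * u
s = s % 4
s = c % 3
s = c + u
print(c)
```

u = 4*8 = 32
c = 4%4 = 0
c = 32-32 = 0
s = 32*4 = 128
c = 128*32 = 4096
s = 128%4 = 0
s = 4096%3 = 1
s = 4096+32 = 4128

4096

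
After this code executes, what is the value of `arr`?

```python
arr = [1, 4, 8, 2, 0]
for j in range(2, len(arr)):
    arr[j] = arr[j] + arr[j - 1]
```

j=2: arr[2] = 8+4 = 12 → [1, 4, 12, 2, 0]
j=3: arr[3] = 2+12 = 14 → [1, 4, 12, 14, 0]
j=4: arr[4] = 0+14 = 14 → [1, 4, 12, 14, 14]

[1, 4, 12, 14, 14]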